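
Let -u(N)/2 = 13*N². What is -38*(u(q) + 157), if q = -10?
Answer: 92834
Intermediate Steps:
u(N) = -26*N²
-38*(u(q) + 157) = -38*(-26*(-10)² + 157) = -38*(-26*100 + 157) = -38*(-2600 + 157) = -38*(-2443) = 92834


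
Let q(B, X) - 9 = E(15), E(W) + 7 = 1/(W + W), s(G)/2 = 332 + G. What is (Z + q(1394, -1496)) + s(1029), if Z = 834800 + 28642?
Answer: 25984981/30 ≈ 8.6617e+5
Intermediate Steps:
s(G) = 664 + 2*G (s(G) = 2*(332 + G) = 664 + 2*G)
Z = 863442
E(W) = -7 + 1/(2*W) (E(W) = -7 + 1/(W + W) = -7 + 1/(2*W))
q(B, X) = 61/30 (q(B, X) = 9 + (-7 + (½)/15) = 9 + (-7 + (½)*(1/15)) = 9 + (-7 + 1/30) = 9 - 209/30 = 61/30)
(Z + q(1394, -1496)) + s(1029) = (863442 + 61/30) + (664 + 2*1029) = 25903321/30 + (664 + 2058) = 25903321/30 + 2722 = 25984981/30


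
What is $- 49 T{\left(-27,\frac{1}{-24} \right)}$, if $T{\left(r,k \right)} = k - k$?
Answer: $0$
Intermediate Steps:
$T{\left(r,k \right)} = 0$
$- 49 T{\left(-27,\frac{1}{-24} \right)} = \left(-49\right) 0 = 0$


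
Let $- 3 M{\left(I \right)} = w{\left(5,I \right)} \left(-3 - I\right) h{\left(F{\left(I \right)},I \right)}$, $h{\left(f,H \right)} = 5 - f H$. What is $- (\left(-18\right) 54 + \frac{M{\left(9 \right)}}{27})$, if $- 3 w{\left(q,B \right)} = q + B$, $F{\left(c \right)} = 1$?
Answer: $\frac{78508}{81} \approx 969.23$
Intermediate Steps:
$h{\left(f,H \right)} = 5 - H f$
$w{\left(q,B \right)} = - \frac{B}{3} - \frac{q}{3}$ ($w{\left(q,B \right)} = - \frac{q + B}{3} = - \frac{B + q}{3} = - \frac{B}{3} - \frac{q}{3}$)
$M{\left(I \right)} = - \frac{\left(-3 - I\right) \left(5 - I\right) \left(- \frac{5}{3} - \frac{I}{3}\right)}{3}$ ($M{\left(I \right)} = - \frac{\left(- \frac{I}{3} - \frac{5}{3}\right) \left(-3 - I\right) \left(5 - I 1\right)}{3} = - \frac{\left(- \frac{I}{3} - \frac{5}{3}\right) \left(-3 - I\right) \left(5 - I\right)}{3} = - \frac{\left(- \frac{5}{3} - \frac{I}{3}\right) \left(-3 - I\right) \left(5 - I\right)}{3} = - \frac{\left(-3 - I\right) \left(- \frac{5}{3} - \frac{I}{3}\right) \left(5 - I\right)}{3} = - \frac{\left(-3 - I\right) \left(5 - I\right) \left(- \frac{5}{3} - \frac{I}{3}\right)}{3}$)
$- (\left(-18\right) 54 + \frac{M{\left(9 \right)}}{27}) = - (\left(-18\right) 54 + \frac{\frac{1}{9} \left(-5 + 9\right) \left(3 + 9\right) \left(5 + 9\right)}{27}) = - (-972 + \frac{1}{9} \cdot 4 \cdot 12 \cdot 14 \cdot \frac{1}{27}) = - (-972 + \frac{224}{3} \cdot \frac{1}{27}) = - (-972 + \frac{224}{81}) = \left(-1\right) \left(- \frac{78508}{81}\right) = \frac{78508}{81}$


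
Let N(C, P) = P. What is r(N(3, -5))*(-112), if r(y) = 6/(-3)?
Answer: 224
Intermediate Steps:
r(y) = -2 (r(y) = 6*(-1/3) = -2)
r(N(3, -5))*(-112) = -2*(-112) = 224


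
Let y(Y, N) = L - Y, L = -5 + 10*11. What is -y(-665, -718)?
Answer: -770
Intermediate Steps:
L = 105 (L = -5 + 110 = 105)
y(Y, N) = 105 - Y
-y(-665, -718) = -(105 - 1*(-665)) = -(105 + 665) = -1*770 = -770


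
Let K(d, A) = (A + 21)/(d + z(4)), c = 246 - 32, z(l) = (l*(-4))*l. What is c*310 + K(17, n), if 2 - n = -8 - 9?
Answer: 3117940/47 ≈ 66339.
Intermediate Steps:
n = 19 (n = 2 - (-8 - 9) = 2 - 1*(-17) = 2 + 17 = 19)
z(l) = -4*l**2 (z(l) = (-4*l)*l = -4*l**2)
c = 214
K(d, A) = (21 + A)/(-64 + d) (K(d, A) = (A + 21)/(d - 4*4**2) = (21 + A)/(d - 4*16) = (21 + A)/(d - 64) = (21 + A)/(-64 + d))
c*310 + K(17, n) = 214*310 + (21 + 19)/(-64 + 17) = 66340 + 40/(-47) = 66340 - 1/47*40 = 66340 - 40/47 = 3117940/47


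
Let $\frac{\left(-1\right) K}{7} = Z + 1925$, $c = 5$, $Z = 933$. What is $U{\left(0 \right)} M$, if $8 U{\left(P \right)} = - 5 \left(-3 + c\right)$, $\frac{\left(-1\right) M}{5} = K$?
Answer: $- \frac{250075}{2} \approx -1.2504 \cdot 10^{5}$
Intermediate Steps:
$K = -20006$ ($K = - 7 \left(933 + 1925\right) = \left(-7\right) 2858 = -20006$)
$M = 100030$ ($M = \left(-5\right) \left(-20006\right) = 100030$)
$U{\left(P \right)} = - \frac{5}{4}$ ($U{\left(P \right)} = \frac{\left(-5\right) \left(-3 + 5\right)}{8} = \frac{\left(-5\right) 2}{8} = \frac{1}{8} \left(-10\right) = - \frac{5}{4}$)
$U{\left(0 \right)} M = \left(- \frac{5}{4}\right) 100030 = - \frac{250075}{2}$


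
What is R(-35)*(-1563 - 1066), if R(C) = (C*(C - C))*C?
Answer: 0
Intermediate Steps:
R(C) = 0 (R(C) = (C*0)*C = 0*C = 0)
R(-35)*(-1563 - 1066) = 0*(-1563 - 1066) = 0*(-2629) = 0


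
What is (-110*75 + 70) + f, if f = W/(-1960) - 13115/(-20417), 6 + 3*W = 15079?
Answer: -982255662041/120051960 ≈ -8181.9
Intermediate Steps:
W = 15073/3 (W = -2 + (1/3)*15079 = -2 + 15079/3 = 15073/3 ≈ 5024.3)
f = -230629241/120051960 (f = (15073/3)/(-1960) - 13115/(-20417) = (15073/3)*(-1/1960) - 13115*(-1/20417) = -15073/5880 + 13115/20417 = -230629241/120051960 ≈ -1.9211)
(-110*75 + 70) + f = (-110*75 + 70) - 230629241/120051960 = (-8250 + 70) - 230629241/120051960 = -8180 - 230629241/120051960 = -982255662041/120051960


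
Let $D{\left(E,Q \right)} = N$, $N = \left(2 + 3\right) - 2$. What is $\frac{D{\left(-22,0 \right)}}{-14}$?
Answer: $- \frac{3}{14} \approx -0.21429$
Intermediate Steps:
$N = 3$ ($N = 5 - 2 = 3$)
$D{\left(E,Q \right)} = 3$
$\frac{D{\left(-22,0 \right)}}{-14} = \frac{1}{-14} \cdot 3 = \left(- \frac{1}{14}\right) 3 = - \frac{3}{14}$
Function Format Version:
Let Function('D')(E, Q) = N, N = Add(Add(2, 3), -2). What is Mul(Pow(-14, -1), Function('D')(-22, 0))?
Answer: Rational(-3, 14) ≈ -0.21429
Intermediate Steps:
N = 3 (N = Add(5, -2) = 3)
Function('D')(E, Q) = 3
Mul(Pow(-14, -1), Function('D')(-22, 0)) = Mul(Pow(-14, -1), 3) = Mul(Rational(-1, 14), 3) = Rational(-3, 14)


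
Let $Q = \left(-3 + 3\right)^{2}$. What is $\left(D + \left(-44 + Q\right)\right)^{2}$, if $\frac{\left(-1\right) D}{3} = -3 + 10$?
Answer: $4225$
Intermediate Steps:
$Q = 0$ ($Q = 0^{2} = 0$)
$D = -21$ ($D = - 3 \left(-3 + 10\right) = \left(-3\right) 7 = -21$)
$\left(D + \left(-44 + Q\right)\right)^{2} = \left(-21 + \left(-44 + 0\right)\right)^{2} = \left(-21 - 44\right)^{2} = \left(-65\right)^{2} = 4225$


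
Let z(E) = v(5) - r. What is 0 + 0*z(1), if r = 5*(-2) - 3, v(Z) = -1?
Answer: 0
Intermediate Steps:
r = -13 (r = -10 - 3 = -13)
z(E) = 12 (z(E) = -1 - 1*(-13) = -1 + 13 = 12)
0 + 0*z(1) = 0 + 0*12 = 0 + 0 = 0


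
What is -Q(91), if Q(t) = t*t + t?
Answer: -8372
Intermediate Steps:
Q(t) = t + t² (Q(t) = t² + t = t + t²)
-Q(91) = -91*(1 + 91) = -91*92 = -1*8372 = -8372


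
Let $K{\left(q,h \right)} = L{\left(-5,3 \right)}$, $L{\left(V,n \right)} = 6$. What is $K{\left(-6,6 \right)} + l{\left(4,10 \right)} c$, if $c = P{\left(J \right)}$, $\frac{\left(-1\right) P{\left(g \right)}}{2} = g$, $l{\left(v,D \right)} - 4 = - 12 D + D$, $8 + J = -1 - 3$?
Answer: $-2538$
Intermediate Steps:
$J = -12$ ($J = -8 - 4 = -12$)
$l{\left(v,D \right)} = 4 - 11 D$ ($l{\left(v,D \right)} = 4 + \left(- 12 D + D\right) = 4 - 11 D$)
$K{\left(q,h \right)} = 6$
$P{\left(g \right)} = - 2 g$
$c = 24$ ($c = \left(-2\right) \left(-12\right) = 24$)
$K{\left(-6,6 \right)} + l{\left(4,10 \right)} c = 6 + \left(4 - 110\right) 24 = 6 - 2544 = -2538$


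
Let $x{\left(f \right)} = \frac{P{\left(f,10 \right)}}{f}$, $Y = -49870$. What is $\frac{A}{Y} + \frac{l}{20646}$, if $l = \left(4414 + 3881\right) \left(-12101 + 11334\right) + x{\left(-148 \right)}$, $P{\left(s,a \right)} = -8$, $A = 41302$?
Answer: $- \frac{5885569168007}{19047896370} \approx -308.99$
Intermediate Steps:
$x{\left(f \right)} = - \frac{8}{f}$
$l = - \frac{235403803}{37}$ ($l = \left(4414 + 3881\right) \left(-12101 + 11334\right) - \frac{8}{-148} = 8295 \left(-767\right) - - \frac{2}{37} = -6362265 + \frac{2}{37} = - \frac{235403803}{37} \approx -6.3623 \cdot 10^{6}$)
$\frac{A}{Y} + \frac{l}{20646} = \frac{41302}{-49870} - \frac{235403803}{37 \cdot 20646} = 41302 \left(- \frac{1}{49870}\right) - \frac{235403803}{763902} = - \frac{20651}{24935} - \frac{235403803}{763902} = - \frac{5885569168007}{19047896370}$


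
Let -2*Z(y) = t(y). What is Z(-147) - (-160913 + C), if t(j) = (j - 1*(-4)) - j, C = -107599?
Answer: 268510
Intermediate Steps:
t(j) = 4 (t(j) = (j + 4) - j = (4 + j) - j = 4)
Z(y) = -2 (Z(y) = -½*4 = -2)
Z(-147) - (-160913 + C) = -2 - (-160913 - 107599) = -2 - 1*(-268512) = -2 + 268512 = 268510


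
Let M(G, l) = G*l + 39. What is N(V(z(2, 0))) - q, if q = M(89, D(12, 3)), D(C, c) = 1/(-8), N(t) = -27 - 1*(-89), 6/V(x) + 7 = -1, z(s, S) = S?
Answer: 273/8 ≈ 34.125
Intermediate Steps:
V(x) = -¾ (V(x) = 6/(-7 - 1) = 6/(-8) = 6*(-⅛) = -¾)
N(t) = 62 (N(t) = -27 + 89 = 62)
D(C, c) = -⅛
M(G, l) = 39 + G*l
q = 223/8 (q = 39 + 89*(-⅛) = 39 - 89/8 = 223/8 ≈ 27.875)
N(V(z(2, 0))) - q = 62 - 1*223/8 = 62 - 223/8 = 273/8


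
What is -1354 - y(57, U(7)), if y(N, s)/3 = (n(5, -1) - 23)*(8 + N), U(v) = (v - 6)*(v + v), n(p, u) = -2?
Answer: 3521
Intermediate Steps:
U(v) = 2*v*(-6 + v) (U(v) = (-6 + v)*(2*v) = 2*v*(-6 + v))
y(N, s) = -600 - 75*N (y(N, s) = 3*((-2 - 23)*(8 + N)) = 3*(-25*(8 + N)) = 3*(-200 - 25*N) = -600 - 75*N)
-1354 - y(57, U(7)) = -1354 - (-600 - 75*57) = -1354 - (-600 - 4275) = -1354 - 1*(-4875) = -1354 + 4875 = 3521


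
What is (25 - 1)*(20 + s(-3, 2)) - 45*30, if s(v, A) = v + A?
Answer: -894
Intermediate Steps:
s(v, A) = A + v
(25 - 1)*(20 + s(-3, 2)) - 45*30 = (25 - 1)*(20 + (2 - 3)) - 45*30 = 24*(20 - 1) - 1350 = 24*19 - 1350 = 456 - 1350 = -894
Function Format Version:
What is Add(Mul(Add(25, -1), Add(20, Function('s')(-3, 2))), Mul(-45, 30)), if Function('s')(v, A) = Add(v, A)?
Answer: -894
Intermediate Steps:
Function('s')(v, A) = Add(A, v)
Add(Mul(Add(25, -1), Add(20, Function('s')(-3, 2))), Mul(-45, 30)) = Add(Mul(Add(25, -1), Add(20, Add(2, -3))), Mul(-45, 30)) = Add(Mul(24, Add(20, -1)), -1350) = Add(Mul(24, 19), -1350) = Add(456, -1350) = -894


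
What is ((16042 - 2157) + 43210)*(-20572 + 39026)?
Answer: 1053631130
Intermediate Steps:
((16042 - 2157) + 43210)*(-20572 + 39026) = (13885 + 43210)*18454 = 57095*18454 = 1053631130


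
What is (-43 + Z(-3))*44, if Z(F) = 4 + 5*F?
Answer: -2376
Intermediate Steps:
(-43 + Z(-3))*44 = (-43 + (4 + 5*(-3)))*44 = (-43 + (4 - 15))*44 = (-43 - 11)*44 = -54*44 = -2376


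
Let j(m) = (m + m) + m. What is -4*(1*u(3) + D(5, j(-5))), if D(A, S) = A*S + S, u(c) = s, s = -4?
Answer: 376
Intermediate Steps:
u(c) = -4
j(m) = 3*m (j(m) = 2*m + m = 3*m)
D(A, S) = S + A*S
-4*(1*u(3) + D(5, j(-5))) = -4*(1*(-4) + (3*(-5))*(1 + 5)) = -4*(-4 - 15*6) = -4*(-4 - 90) = -4*(-94) = 376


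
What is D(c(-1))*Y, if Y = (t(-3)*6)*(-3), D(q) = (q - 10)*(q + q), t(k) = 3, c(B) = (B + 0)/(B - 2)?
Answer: 348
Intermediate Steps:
c(B) = B/(-2 + B)
D(q) = 2*q*(-10 + q) (D(q) = (-10 + q)*(2*q) = 2*q*(-10 + q))
Y = -54 (Y = (3*6)*(-3) = 18*(-3) = -54)
D(c(-1))*Y = (2*(-1/(-2 - 1))*(-10 - 1/(-2 - 1)))*(-54) = (2*(-1/(-3))*(-10 - 1/(-3)))*(-54) = (2*(-1*(-1/3))*(-10 - 1*(-1/3)))*(-54) = (2*(1/3)*(-10 + 1/3))*(-54) = (2*(1/3)*(-29/3))*(-54) = -58/9*(-54) = 348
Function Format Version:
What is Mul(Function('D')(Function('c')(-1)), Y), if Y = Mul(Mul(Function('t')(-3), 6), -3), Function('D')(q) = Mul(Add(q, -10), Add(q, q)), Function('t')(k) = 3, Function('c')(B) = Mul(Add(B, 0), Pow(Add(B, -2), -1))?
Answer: 348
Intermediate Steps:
Function('c')(B) = Mul(B, Pow(Add(-2, B), -1))
Function('D')(q) = Mul(2, q, Add(-10, q)) (Function('D')(q) = Mul(Add(-10, q), Mul(2, q)) = Mul(2, q, Add(-10, q)))
Y = -54 (Y = Mul(Mul(3, 6), -3) = Mul(18, -3) = -54)
Mul(Function('D')(Function('c')(-1)), Y) = Mul(Mul(2, Mul(-1, Pow(Add(-2, -1), -1)), Add(-10, Mul(-1, Pow(Add(-2, -1), -1)))), -54) = Mul(Mul(2, Mul(-1, Pow(-3, -1)), Add(-10, Mul(-1, Pow(-3, -1)))), -54) = Mul(Mul(2, Mul(-1, Rational(-1, 3)), Add(-10, Mul(-1, Rational(-1, 3)))), -54) = Mul(Mul(2, Rational(1, 3), Add(-10, Rational(1, 3))), -54) = Mul(Mul(2, Rational(1, 3), Rational(-29, 3)), -54) = Mul(Rational(-58, 9), -54) = 348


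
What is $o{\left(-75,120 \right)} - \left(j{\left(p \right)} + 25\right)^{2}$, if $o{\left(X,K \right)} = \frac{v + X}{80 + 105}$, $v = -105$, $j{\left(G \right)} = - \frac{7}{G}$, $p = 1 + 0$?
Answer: $- \frac{12024}{37} \approx -324.97$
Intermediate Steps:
$p = 1$
$o{\left(X,K \right)} = - \frac{21}{37} + \frac{X}{185}$ ($o{\left(X,K \right)} = \frac{-105 + X}{80 + 105} = \frac{-105 + X}{185} = \left(-105 + X\right) \frac{1}{185} = - \frac{21}{37} + \frac{X}{185}$)
$o{\left(-75,120 \right)} - \left(j{\left(p \right)} + 25\right)^{2} = \left(- \frac{21}{37} + \frac{1}{185} \left(-75\right)\right) - \left(- \frac{7}{1} + 25\right)^{2} = \left(- \frac{21}{37} - \frac{15}{37}\right) - \left(\left(-7\right) 1 + 25\right)^{2} = - \frac{36}{37} - \left(-7 + 25\right)^{2} = - \frac{36}{37} - 18^{2} = - \frac{36}{37} - 324 = - \frac{12024}{37}$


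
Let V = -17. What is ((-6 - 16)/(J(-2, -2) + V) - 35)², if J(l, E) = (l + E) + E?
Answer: 613089/529 ≈ 1159.0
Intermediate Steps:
J(l, E) = l + 2*E (J(l, E) = (E + l) + E = l + 2*E)
((-6 - 16)/(J(-2, -2) + V) - 35)² = ((-6 - 16)/((-2 + 2*(-2)) - 17) - 35)² = (-22/((-2 - 4) - 17) - 35)² = (-22/(-6 - 17) - 35)² = (-22/(-23) - 35)² = (-22*(-1/23) - 35)² = (22/23 - 35)² = (-783/23)² = 613089/529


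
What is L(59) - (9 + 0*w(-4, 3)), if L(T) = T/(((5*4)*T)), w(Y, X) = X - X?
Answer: -179/20 ≈ -8.9500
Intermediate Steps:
w(Y, X) = 0
L(T) = 1/20 (L(T) = T/((20*T)) = T*(1/(20*T)) = 1/20)
L(59) - (9 + 0*w(-4, 3)) = 1/20 - (9 + 0*0) = 1/20 - (9 + 0) = 1/20 - 1*9 = 1/20 - 9 = -179/20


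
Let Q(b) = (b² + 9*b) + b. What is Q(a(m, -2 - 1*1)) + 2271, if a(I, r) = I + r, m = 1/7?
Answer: 110279/49 ≈ 2250.6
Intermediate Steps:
m = ⅐ ≈ 0.14286
Q(b) = b² + 10*b
Q(a(m, -2 - 1*1)) + 2271 = (⅐ + (-2 - 1*1))*(10 + (⅐ + (-2 - 1*1))) + 2271 = (⅐ + (-2 - 1))*(10 + (⅐ + (-2 - 1))) + 2271 = (⅐ - 3)*(10 + (⅐ - 3)) + 2271 = -20*(10 - 20/7)/7 + 2271 = -20/7*50/7 + 2271 = -1000/49 + 2271 = 110279/49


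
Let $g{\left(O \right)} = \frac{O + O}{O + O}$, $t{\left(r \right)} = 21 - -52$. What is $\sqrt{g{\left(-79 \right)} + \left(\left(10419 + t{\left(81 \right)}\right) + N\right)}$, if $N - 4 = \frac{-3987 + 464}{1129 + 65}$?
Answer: $\frac{\sqrt{14960694630}}{1194} \approx 102.44$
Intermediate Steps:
$N = \frac{1253}{1194}$ ($N = 4 + \frac{-3987 + 464}{1129 + 65} = 4 - \frac{3523}{1194} = \frac{1253}{1194} \approx 1.0494$)
$t{\left(r \right)} = 73$ ($t{\left(r \right)} = 21 + 52 = 73$)
$g{\left(O \right)} = 1$ ($g{\left(O \right)} = \frac{2 O}{2 O} = 2 O \frac{1}{2 O} = 1$)
$\sqrt{g{\left(-79 \right)} + \left(\left(10419 + t{\left(81 \right)}\right) + N\right)} = \sqrt{1 + \left(\left(10419 + 73\right) + \frac{1253}{1194}\right)} = \sqrt{1 + \left(10492 + \frac{1253}{1194}\right)} = \sqrt{1 + \frac{12528701}{1194}} = \sqrt{\frac{12529895}{1194}} = \frac{\sqrt{14960694630}}{1194}$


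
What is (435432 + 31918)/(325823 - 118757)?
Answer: 233675/103533 ≈ 2.2570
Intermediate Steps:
(435432 + 31918)/(325823 - 118757) = 467350/207066 = 467350*(1/207066) = 233675/103533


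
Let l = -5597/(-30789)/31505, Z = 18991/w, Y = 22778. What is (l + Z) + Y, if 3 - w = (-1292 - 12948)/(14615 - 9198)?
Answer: 773482234450592152/29576497005495 ≈ 26152.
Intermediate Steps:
w = 30491/5417 (w = 3 - (-1292 - 12948)/(14615 - 9198) = 3 - (-14240)/5417 = 3 - 1*(-14240/5417) = 3 + 14240/5417 = 30491/5417 ≈ 5.6288)
Z = 102874247/30491 (Z = 18991/(30491/5417) = 18991*(5417/30491) = 102874247/30491 ≈ 3373.9)
l = 5597/970007445 (l = -5597*(-1/30789)*(1/31505) = (5597/30789)*(1/31505) = 5597/970007445 ≈ 5.7701e-6)
(l + Z) + Y = (5597/970007445 + 102874247/30491) + 22778 = 99788785659427042/29576497005495 + 22778 = 773482234450592152/29576497005495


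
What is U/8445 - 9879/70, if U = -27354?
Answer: -5689529/39410 ≈ -144.37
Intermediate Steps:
U/8445 - 9879/70 = -27354/8445 - 9879/70 = -27354*1/8445 - 9879*1/70 = -9118/2815 - 9879/70 = -5689529/39410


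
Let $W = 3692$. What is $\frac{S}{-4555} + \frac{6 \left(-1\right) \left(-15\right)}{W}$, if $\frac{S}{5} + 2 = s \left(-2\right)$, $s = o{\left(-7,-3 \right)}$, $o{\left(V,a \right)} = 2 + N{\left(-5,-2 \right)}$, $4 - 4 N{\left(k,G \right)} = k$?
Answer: $\frac{30189}{840853} \approx 0.035903$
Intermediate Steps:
$N{\left(k,G \right)} = 1 - \frac{k}{4}$
$o{\left(V,a \right)} = \frac{17}{4}$ ($o{\left(V,a \right)} = 2 + \left(1 - - \frac{5}{4}\right) = 2 + \left(1 + \frac{5}{4}\right) = 2 + \frac{9}{4} = \frac{17}{4}$)
$s = \frac{17}{4} \approx 4.25$
$S = - \frac{105}{2}$ ($S = -10 + 5 \cdot \frac{17}{4} \left(-2\right) = -10 + 5 \left(- \frac{17}{2}\right) = -10 - \frac{85}{2} = - \frac{105}{2} \approx -52.5$)
$\frac{S}{-4555} + \frac{6 \left(-1\right) \left(-15\right)}{W} = - \frac{105}{2 \left(-4555\right)} + \frac{6 \left(-1\right) \left(-15\right)}{3692} = \left(- \frac{105}{2}\right) \left(- \frac{1}{4555}\right) + \left(-6\right) \left(-15\right) \frac{1}{3692} = \frac{21}{1822} + 90 \cdot \frac{1}{3692} = \frac{21}{1822} + \frac{45}{1846} = \frac{30189}{840853}$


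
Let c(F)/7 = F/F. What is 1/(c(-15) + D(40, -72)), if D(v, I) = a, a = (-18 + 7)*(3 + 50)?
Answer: -1/576 ≈ -0.0017361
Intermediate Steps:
a = -583 (a = -11*53 = -583)
c(F) = 7 (c(F) = 7*(F/F) = 7*1 = 7)
D(v, I) = -583
1/(c(-15) + D(40, -72)) = 1/(7 - 583) = 1/(-576) = -1/576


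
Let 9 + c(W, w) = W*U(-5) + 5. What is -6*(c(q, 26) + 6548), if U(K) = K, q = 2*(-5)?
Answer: -39564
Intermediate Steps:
q = -10
c(W, w) = -4 - 5*W (c(W, w) = -9 + (W*(-5) + 5) = -9 + (-5*W + 5) = -9 + (5 - 5*W) = -4 - 5*W)
-6*(c(q, 26) + 6548) = -6*((-4 - 5*(-10)) + 6548) = -6*((-4 + 50) + 6548) = -6*(46 + 6548) = -6*6594 = -39564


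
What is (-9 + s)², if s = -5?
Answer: 196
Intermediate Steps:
(-9 + s)² = (-9 - 5)² = (-14)² = 196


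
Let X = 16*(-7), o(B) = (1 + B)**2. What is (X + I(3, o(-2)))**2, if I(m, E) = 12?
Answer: 10000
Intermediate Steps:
X = -112
(X + I(3, o(-2)))**2 = (-112 + 12)**2 = (-100)**2 = 10000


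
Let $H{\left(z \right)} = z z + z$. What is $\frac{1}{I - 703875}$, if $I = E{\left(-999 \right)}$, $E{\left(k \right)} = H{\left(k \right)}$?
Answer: $\frac{1}{293127} \approx 3.4115 \cdot 10^{-6}$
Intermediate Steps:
$H{\left(z \right)} = z + z^{2}$ ($H{\left(z \right)} = z^{2} + z = z + z^{2}$)
$E{\left(k \right)} = k \left(1 + k\right)$
$I = 997002$ ($I = - 999 \left(1 - 999\right) = \left(-999\right) \left(-998\right) = 997002$)
$\frac{1}{I - 703875} = \frac{1}{997002 - 703875} = \frac{1}{293127}$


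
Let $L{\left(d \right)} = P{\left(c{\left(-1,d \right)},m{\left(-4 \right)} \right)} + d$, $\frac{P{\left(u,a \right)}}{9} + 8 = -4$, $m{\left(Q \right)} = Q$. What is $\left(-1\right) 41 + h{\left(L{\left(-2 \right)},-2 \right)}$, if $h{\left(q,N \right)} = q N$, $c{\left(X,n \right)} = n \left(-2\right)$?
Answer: $179$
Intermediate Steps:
$c{\left(X,n \right)} = - 2 n$
$P{\left(u,a \right)} = -108$ ($P{\left(u,a \right)} = -72 + 9 \left(-4\right) = -72 - 36 = -108$)
$L{\left(d \right)} = -108 + d$
$h{\left(q,N \right)} = N q$
$\left(-1\right) 41 + h{\left(L{\left(-2 \right)},-2 \right)} = \left(-1\right) 41 - 2 \left(-108 - 2\right) = -41 - -220 = -41 + 220 = 179$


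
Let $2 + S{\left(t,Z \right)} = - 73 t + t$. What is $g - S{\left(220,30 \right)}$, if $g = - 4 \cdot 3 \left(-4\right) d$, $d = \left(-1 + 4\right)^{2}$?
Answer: $16274$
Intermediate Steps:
$S{\left(t,Z \right)} = -2 - 72 t$ ($S{\left(t,Z \right)} = -2 + \left(- 73 t + t\right) = -2 - 72 t$)
$d = 9$ ($d = 3^{2} = 9$)
$g = 432$ ($g = - 4 \cdot 3 \left(-4\right) 9 = \left(-4\right) \left(-12\right) 9 = 48 \cdot 9 = 432$)
$g - S{\left(220,30 \right)} = 432 - \left(-2 - 15840\right) = 432 - -15842 = 432 + 15842 = 16274$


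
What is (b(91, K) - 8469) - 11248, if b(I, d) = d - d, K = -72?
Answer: -19717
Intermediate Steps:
b(I, d) = 0
(b(91, K) - 8469) - 11248 = (0 - 8469) - 11248 = -8469 - 11248 = -19717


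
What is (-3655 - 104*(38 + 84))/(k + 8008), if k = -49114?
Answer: 16343/41106 ≈ 0.39758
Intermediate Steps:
(-3655 - 104*(38 + 84))/(k + 8008) = (-3655 - 104*(38 + 84))/(-49114 + 8008) = (-3655 - 104*122)/(-41106) = (-3655 - 12688)*(-1/41106) = -16343*(-1/41106) = 16343/41106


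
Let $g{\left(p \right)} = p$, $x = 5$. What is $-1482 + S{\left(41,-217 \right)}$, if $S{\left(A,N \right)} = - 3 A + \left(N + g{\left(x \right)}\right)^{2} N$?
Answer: $-9754453$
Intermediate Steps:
$S{\left(A,N \right)} = - 3 A + N \left(5 + N\right)^{2}$ ($S{\left(A,N \right)} = - 3 A + \left(N + 5\right)^{2} N = - 3 A + \left(5 + N\right)^{2} N = - 3 A + N \left(5 + N\right)^{2}$)
$-1482 + S{\left(41,-217 \right)} = -1482 - \left(123 + 217 \left(5 - 217\right)^{2}\right) = -1482 - \left(123 + 217 \left(-212\right)^{2}\right) = -1482 - 9752971 = -9754453$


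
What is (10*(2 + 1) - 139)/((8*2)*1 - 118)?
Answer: 109/102 ≈ 1.0686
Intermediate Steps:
(10*(2 + 1) - 139)/((8*2)*1 - 118) = (10*3 - 139)/(16*1 - 118) = (30 - 139)/(16 - 118) = -109/(-102) = -109*(-1/102) = 109/102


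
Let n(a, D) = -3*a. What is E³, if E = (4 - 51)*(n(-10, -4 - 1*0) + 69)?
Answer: -100739353077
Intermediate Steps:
E = -4653 (E = (4 - 51)*(-3*(-10) + 69) = -47*(30 + 69) = -47*99 = -4653)
E³ = (-4653)³ = -100739353077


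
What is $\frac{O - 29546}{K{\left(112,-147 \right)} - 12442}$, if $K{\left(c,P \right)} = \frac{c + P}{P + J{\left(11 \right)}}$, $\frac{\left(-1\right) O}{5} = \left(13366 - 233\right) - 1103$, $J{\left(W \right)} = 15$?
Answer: $\frac{11839872}{1642309} \approx 7.2093$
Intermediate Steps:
$O = -60150$ ($O = - 5 \left(\left(13366 - 233\right) - 1103\right) = - 5 \left(13133 - 1103\right) = \left(-5\right) 12030 = -60150$)
$K{\left(c,P \right)} = \frac{P + c}{15 + P}$ ($K{\left(c,P \right)} = \frac{c + P}{P + 15} = \frac{P + c}{15 + P}$)
$\frac{O - 29546}{K{\left(112,-147 \right)} - 12442} = \frac{-60150 - 29546}{\frac{-147 + 112}{15 - 147} - 12442} = - \frac{89696}{\frac{1}{-132} \left(-35\right) - 12442} = - \frac{89696}{\left(- \frac{1}{132}\right) \left(-35\right) - 12442} = - \frac{89696}{\frac{35}{132} - 12442} = - \frac{89696}{- \frac{1642309}{132}} = \left(-89696\right) \left(- \frac{132}{1642309}\right) = \frac{11839872}{1642309}$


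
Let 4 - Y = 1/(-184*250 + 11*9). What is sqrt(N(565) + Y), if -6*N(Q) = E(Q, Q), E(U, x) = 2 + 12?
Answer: 2*sqrt(7900985031)/137703 ≈ 1.2910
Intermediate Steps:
E(U, x) = 14
N(Q) = -7/3 (N(Q) = -1/6*14 = -7/3)
Y = 183605/45901 (Y = 4 - 1/(-184*250 + 11*9) = 4 - 1/(-46000 + 99) = 4 - 1/(-45901) = 4 - 1*(-1/45901) = 4 + 1/45901 = 183605/45901 ≈ 4.0000)
sqrt(N(565) + Y) = sqrt(-7/3 + 183605/45901) = sqrt(229508/137703) = 2*sqrt(7900985031)/137703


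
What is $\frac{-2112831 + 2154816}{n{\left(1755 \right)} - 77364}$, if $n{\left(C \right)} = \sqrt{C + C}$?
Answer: $- \frac{60150510}{110836759} - \frac{4665 \sqrt{390}}{221673518} \approx -0.54311$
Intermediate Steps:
$n{\left(C \right)} = \sqrt{2} \sqrt{C}$ ($n{\left(C \right)} = \sqrt{2 C} = \sqrt{2} \sqrt{C}$)
$\frac{-2112831 + 2154816}{n{\left(1755 \right)} - 77364} = \frac{-2112831 + 2154816}{\sqrt{2} \sqrt{1755} - 77364} = \frac{41985}{\sqrt{2} \cdot 3 \sqrt{195} - 77364} = \frac{41985}{3 \sqrt{390} - 77364} = \frac{41985}{-77364 + 3 \sqrt{390}}$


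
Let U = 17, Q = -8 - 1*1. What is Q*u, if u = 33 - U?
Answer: -144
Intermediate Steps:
Q = -9 (Q = -8 - 1 = -9)
u = 16 (u = 33 - 1*17 = 33 - 17 = 16)
Q*u = -9*16 = -144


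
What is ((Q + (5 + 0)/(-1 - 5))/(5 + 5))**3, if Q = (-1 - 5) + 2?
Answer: -24389/216000 ≈ -0.11291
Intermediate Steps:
Q = -4 (Q = -6 + 2 = -4)
((Q + (5 + 0)/(-1 - 5))/(5 + 5))**3 = ((-4 + (5 + 0)/(-1 - 5))/(5 + 5))**3 = ((-4 + 5/(-6))/10)**3 = ((-4 + 5*(-1/6))*(1/10))**3 = ((-4 - 5/6)*(1/10))**3 = (-29/6*1/10)**3 = (-29/60)**3 = -24389/216000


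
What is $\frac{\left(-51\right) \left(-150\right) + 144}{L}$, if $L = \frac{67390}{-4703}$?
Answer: $- \frac{18327591}{33695} \approx -543.93$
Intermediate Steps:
$L = - \frac{67390}{4703}$ ($L = 67390 \left(- \frac{1}{4703}\right) = - \frac{67390}{4703} \approx -14.329$)
$\frac{\left(-51\right) \left(-150\right) + 144}{L} = \frac{\left(-51\right) \left(-150\right) + 144}{- \frac{67390}{4703}} = \left(7650 + 144\right) \left(- \frac{4703}{67390}\right) = 7794 \left(- \frac{4703}{67390}\right) = - \frac{18327591}{33695}$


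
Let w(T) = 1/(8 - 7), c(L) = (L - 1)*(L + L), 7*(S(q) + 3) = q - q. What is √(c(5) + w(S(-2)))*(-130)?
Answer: -130*√41 ≈ -832.41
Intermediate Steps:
S(q) = -3 (S(q) = -3 + (q - q)/7 = -3 + (⅐)*0 = -3 + 0 = -3)
c(L) = 2*L*(-1 + L) (c(L) = (-1 + L)*(2*L) = 2*L*(-1 + L))
w(T) = 1 (w(T) = 1/1 = 1)
√(c(5) + w(S(-2)))*(-130) = √(2*5*(-1 + 5) + 1)*(-130) = √(2*5*4 + 1)*(-130) = √(40 + 1)*(-130) = √41*(-130) = -130*√41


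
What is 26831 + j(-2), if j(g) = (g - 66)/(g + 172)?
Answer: 134153/5 ≈ 26831.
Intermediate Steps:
j(g) = (-66 + g)/(172 + g)
26831 + j(-2) = 26831 + (-66 - 2)/(172 - 2) = 26831 - 68/170 = 26831 + (1/170)*(-68) = 26831 - ⅖ = 134153/5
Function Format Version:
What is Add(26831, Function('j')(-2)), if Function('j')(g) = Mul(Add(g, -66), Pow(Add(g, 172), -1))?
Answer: Rational(134153, 5) ≈ 26831.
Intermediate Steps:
Function('j')(g) = Mul(Pow(Add(172, g), -1), Add(-66, g)) (Function('j')(g) = Mul(Add(-66, g), Pow(Add(172, g), -1)) = Mul(Pow(Add(172, g), -1), Add(-66, g)))
Add(26831, Function('j')(-2)) = Add(26831, Mul(Pow(Add(172, -2), -1), Add(-66, -2))) = Add(26831, Mul(Pow(170, -1), -68)) = Add(26831, Mul(Rational(1, 170), -68)) = Add(26831, Rational(-2, 5)) = Rational(134153, 5)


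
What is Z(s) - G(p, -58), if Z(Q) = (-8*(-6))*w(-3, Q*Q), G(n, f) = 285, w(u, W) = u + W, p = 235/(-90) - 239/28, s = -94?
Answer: 423699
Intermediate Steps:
p = -2809/252 (p = 235*(-1/90) - 239*1/28 = -47/18 - 239/28 = -2809/252 ≈ -11.147)
w(u, W) = W + u
Z(Q) = -144 + 48*Q**2 (Z(Q) = (-8*(-6))*(Q*Q - 3) = 48*(Q**2 - 3) = 48*(-3 + Q**2) = -144 + 48*Q**2)
Z(s) - G(p, -58) = (-144 + 48*(-94)**2) - 1*285 = (-144 + 48*8836) - 285 = (-144 + 424128) - 285 = 423984 - 285 = 423699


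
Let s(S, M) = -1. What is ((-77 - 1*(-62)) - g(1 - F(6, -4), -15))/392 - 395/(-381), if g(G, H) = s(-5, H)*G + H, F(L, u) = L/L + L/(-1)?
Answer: 78563/74676 ≈ 1.0521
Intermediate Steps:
F(L, u) = 1 - L (F(L, u) = 1 + L*(-1) = 1 - L)
g(G, H) = H - G (g(G, H) = -G + H = H - G)
((-77 - 1*(-62)) - g(1 - F(6, -4), -15))/392 - 395/(-381) = ((-77 - 1*(-62)) - (-15 - (1 - (1 - 1*6))))/392 - 395/(-381) = ((-77 + 62) - (-15 - (1 - (1 - 6))))*(1/392) - 395*(-1/381) = (-15 - (-15 - (1 - 1*(-5))))*(1/392) + 395/381 = (-15 - (-15 - (1 + 5)))*(1/392) + 395/381 = (-15 - (-15 - 1*6))*(1/392) + 395/381 = (-15 - (-15 - 6))*(1/392) + 395/381 = (-15 - 1*(-21))*(1/392) + 395/381 = (-15 + 21)*(1/392) + 395/381 = 6*(1/392) + 395/381 = 3/196 + 395/381 = 78563/74676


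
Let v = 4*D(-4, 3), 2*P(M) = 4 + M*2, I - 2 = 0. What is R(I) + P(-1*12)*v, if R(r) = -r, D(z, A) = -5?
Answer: 198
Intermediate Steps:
I = 2 (I = 2 + 0 = 2)
P(M) = 2 + M (P(M) = (4 + M*2)/2 = (4 + 2*M)/2 = 2 + M)
v = -20 (v = 4*(-5) = -20)
R(I) + P(-1*12)*v = -1*2 + (2 - 1*12)*(-20) = -2 + (2 - 12)*(-20) = -2 - 10*(-20) = -2 + 200 = 198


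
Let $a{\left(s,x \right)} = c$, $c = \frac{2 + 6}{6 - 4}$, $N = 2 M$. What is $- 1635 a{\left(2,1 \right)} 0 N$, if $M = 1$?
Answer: $0$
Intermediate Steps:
$N = 2$ ($N = 2 \cdot 1 = 2$)
$c = 4$ ($c = \frac{8}{2} = 8 \cdot \frac{1}{2} = 4$)
$a{\left(s,x \right)} = 4$
$- 1635 a{\left(2,1 \right)} 0 N = - 1635 \cdot 4 \cdot 0 \cdot 2 = - 1635 \cdot 0 \cdot 2 = \left(-1635\right) 0 = 0$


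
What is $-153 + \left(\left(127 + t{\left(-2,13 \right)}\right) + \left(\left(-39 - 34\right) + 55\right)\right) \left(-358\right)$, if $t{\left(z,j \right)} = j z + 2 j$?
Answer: $-39175$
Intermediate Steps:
$t{\left(z,j \right)} = 2 j + j z$
$-153 + \left(\left(127 + t{\left(-2,13 \right)}\right) + \left(\left(-39 - 34\right) + 55\right)\right) \left(-358\right) = -153 + \left(\left(127 + 13 \left(2 - 2\right)\right) + \left(\left(-39 - 34\right) + 55\right)\right) \left(-358\right) = -153 + \left(\left(127 + 13 \cdot 0\right) + \left(-73 + 55\right)\right) \left(-358\right) = -153 + \left(\left(127 + 0\right) - 18\right) \left(-358\right) = -153 + \left(127 - 18\right) \left(-358\right) = -153 + 109 \left(-358\right) = -153 - 39022 = -39175$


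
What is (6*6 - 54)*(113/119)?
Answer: -2034/119 ≈ -17.092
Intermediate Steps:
(6*6 - 54)*(113/119) = (36 - 54)*(113*(1/119)) = -18*113/119 = -2034/119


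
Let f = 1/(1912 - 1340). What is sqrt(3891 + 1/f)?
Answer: sqrt(4463) ≈ 66.806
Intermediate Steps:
f = 1/572 ≈ 0.0017483
sqrt(3891 + 1/f) = sqrt(3891 + 1/(1/572)) = sqrt(3891 + 572) = sqrt(4463)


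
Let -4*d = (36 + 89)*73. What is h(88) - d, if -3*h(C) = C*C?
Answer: -3601/12 ≈ -300.08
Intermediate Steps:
h(C) = -C**2/3 (h(C) = -C*C/3 = -C**2/3)
d = -9125/4 (d = -(36 + 89)*73/4 = -125*73/4 = -1/4*9125 = -9125/4 ≈ -2281.3)
h(88) - d = -1/3*88**2 - 1*(-9125/4) = -1/3*7744 + 9125/4 = -7744/3 + 9125/4 = -3601/12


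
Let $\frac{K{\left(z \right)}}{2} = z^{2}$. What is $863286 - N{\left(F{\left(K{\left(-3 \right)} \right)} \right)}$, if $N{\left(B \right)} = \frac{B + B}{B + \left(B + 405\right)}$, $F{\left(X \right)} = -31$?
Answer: $\frac{296107160}{343} \approx 8.6329 \cdot 10^{5}$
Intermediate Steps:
$K{\left(z \right)} = 2 z^{2}$
$N{\left(B \right)} = \frac{2 B}{405 + 2 B}$ ($N{\left(B \right)} = \frac{2 B}{B + \left(405 + B\right)} = \frac{2 B}{405 + 2 B}$)
$863286 - N{\left(F{\left(K{\left(-3 \right)} \right)} \right)} = 863286 - 2 \left(-31\right) \frac{1}{405 + 2 \left(-31\right)} = 863286 - 2 \left(-31\right) \frac{1}{405 - 62} = 863286 - 2 \left(-31\right) \frac{1}{343} = 863286 - - \frac{62}{343} = 863286 + \frac{62}{343} = \frac{296107160}{343}$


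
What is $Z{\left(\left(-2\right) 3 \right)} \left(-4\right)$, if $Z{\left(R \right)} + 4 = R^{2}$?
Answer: $-128$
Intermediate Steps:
$Z{\left(R \right)} = -4 + R^{2}$
$Z{\left(\left(-2\right) 3 \right)} \left(-4\right) = \left(-4 + \left(\left(-2\right) 3\right)^{2}\right) \left(-4\right) = \left(-4 + \left(-6\right)^{2}\right) \left(-4\right) = \left(-4 + 36\right) \left(-4\right) = 32 \left(-4\right) = -128$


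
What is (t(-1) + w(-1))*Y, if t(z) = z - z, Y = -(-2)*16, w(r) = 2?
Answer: 64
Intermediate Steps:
Y = 32 (Y = -2*(-16) = 32)
t(z) = 0
(t(-1) + w(-1))*Y = (0 + 2)*32 = 2*32 = 64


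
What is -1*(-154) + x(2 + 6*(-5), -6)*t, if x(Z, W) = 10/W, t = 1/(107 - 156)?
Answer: 22643/147 ≈ 154.03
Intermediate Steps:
t = -1/49 (t = 1/(-49) = -1/49 ≈ -0.020408)
-1*(-154) + x(2 + 6*(-5), -6)*t = -1*(-154) + (10/(-6))*(-1/49) = 154 + (10*(-⅙))*(-1/49) = 154 - 5/3*(-1/49) = 154 + 5/147 = 22643/147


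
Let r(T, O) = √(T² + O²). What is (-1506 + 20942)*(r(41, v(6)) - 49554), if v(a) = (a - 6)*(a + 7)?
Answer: -962334668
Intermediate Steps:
v(a) = (-6 + a)*(7 + a)
r(T, O) = √(O² + T²)
(-1506 + 20942)*(r(41, v(6)) - 49554) = (-1506 + 20942)*(√((-42 + 6 + 6²)² + 41²) - 49554) = 19436*(√((-42 + 6 + 36)² + 1681) - 49554) = 19436*(√(0² + 1681) - 49554) = 19436*(√(0 + 1681) - 49554) = 19436*(√1681 - 49554) = 19436*(41 - 49554) = 19436*(-49513) = -962334668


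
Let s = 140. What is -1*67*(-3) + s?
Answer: 341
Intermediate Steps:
-1*67*(-3) + s = -1*67*(-3) + 140 = -67*(-3) + 140 = 201 + 140 = 341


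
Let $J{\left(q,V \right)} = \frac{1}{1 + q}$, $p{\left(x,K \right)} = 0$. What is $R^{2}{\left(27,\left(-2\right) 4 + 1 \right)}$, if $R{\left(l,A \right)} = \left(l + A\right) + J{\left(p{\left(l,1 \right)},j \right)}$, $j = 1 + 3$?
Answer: $441$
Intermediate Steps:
$j = 4$
$R{\left(l,A \right)} = 1 + A + l$ ($R{\left(l,A \right)} = \left(l + A\right) + \frac{1}{1 + 0} = \left(A + l\right) + 1^{-1} = \left(A + l\right) + 1 = 1 + A + l$)
$R^{2}{\left(27,\left(-2\right) 4 + 1 \right)} = \left(1 + \left(\left(-2\right) 4 + 1\right) + 27\right)^{2} = \left(1 + \left(-8 + 1\right) + 27\right)^{2} = \left(1 - 7 + 27\right)^{2} = 21^{2} = 441$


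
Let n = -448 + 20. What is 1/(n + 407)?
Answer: -1/21 ≈ -0.047619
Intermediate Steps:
n = -428
1/(n + 407) = 1/(-428 + 407) = 1/(-21) = -1/21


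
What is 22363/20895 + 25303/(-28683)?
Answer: 37577248/199777095 ≈ 0.18810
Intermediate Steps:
22363/20895 + 25303/(-28683) = 22363*(1/20895) + 25303*(-1/28683) = 22363/20895 - 25303/28683 = 37577248/199777095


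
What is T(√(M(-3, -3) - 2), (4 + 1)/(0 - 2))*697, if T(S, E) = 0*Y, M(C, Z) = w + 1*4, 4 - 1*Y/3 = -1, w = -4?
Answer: 0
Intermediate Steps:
Y = 15 (Y = 12 - 3*(-1) = 12 + 3 = 15)
M(C, Z) = 0 (M(C, Z) = -4 + 1*4 = -4 + 4 = 0)
T(S, E) = 0 (T(S, E) = 0*15 = 0)
T(√(M(-3, -3) - 2), (4 + 1)/(0 - 2))*697 = 0*697 = 0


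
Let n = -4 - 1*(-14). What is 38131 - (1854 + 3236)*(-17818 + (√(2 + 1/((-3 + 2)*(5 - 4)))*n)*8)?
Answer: 90324551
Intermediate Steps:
n = 10 (n = -4 + 14 = 10)
38131 - (1854 + 3236)*(-17818 + (√(2 + 1/((-3 + 2)*(5 - 4)))*n)*8) = 38131 - (1854 + 3236)*(-17818 + (√(2 + 1/((-3 + 2)*(5 - 4)))*10)*8) = 38131 - 5090*(-17818 + (√(2 + 1/(-1*1))*10)*8) = 38131 - 5090*(-17818 + (√(2 + 1/(-1))*10)*8) = 38131 - 5090*(-17818 + (√(2 - 1)*10)*8) = 38131 - 5090*(-17818 + (√1*10)*8) = 38131 - 5090*(-17818 + (1*10)*8) = 38131 - 5090*(-17818 + 10*8) = 38131 - 5090*(-17818 + 80) = 38131 - 5090*(-17738) = 38131 - 1*(-90286420) = 38131 + 90286420 = 90324551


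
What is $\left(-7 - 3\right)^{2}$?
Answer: $100$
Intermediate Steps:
$\left(-7 - 3\right)^{2} = \left(-10\right)^{2} = 100$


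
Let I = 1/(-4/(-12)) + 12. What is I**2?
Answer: 225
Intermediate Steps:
I = 15 (I = 1/(-4*(-1/12)) + 12 = 1/(1/3) + 12 = 3 + 12 = 15)
I**2 = 15**2 = 225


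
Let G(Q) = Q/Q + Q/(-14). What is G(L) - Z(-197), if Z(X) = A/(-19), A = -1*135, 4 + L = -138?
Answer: 537/133 ≈ 4.0376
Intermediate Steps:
L = -142 (L = -4 - 138 = -142)
A = -135
Z(X) = 135/19 (Z(X) = -135/(-19) = -135*(-1/19) = 135/19)
G(Q) = 1 - Q/14 (G(Q) = 1 + Q*(-1/14) = 1 - Q/14)
G(L) - Z(-197) = (1 - 1/14*(-142)) - 1*135/19 = (1 + 71/7) - 135/19 = 78/7 - 135/19 = 537/133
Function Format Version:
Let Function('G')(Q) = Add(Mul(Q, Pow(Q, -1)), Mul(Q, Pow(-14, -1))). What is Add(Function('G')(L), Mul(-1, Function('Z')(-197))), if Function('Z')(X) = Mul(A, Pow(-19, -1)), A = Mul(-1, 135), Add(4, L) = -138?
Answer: Rational(537, 133) ≈ 4.0376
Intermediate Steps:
L = -142 (L = Add(-4, -138) = -142)
A = -135
Function('Z')(X) = Rational(135, 19) (Function('Z')(X) = Mul(-135, Pow(-19, -1)) = Mul(-135, Rational(-1, 19)) = Rational(135, 19))
Function('G')(Q) = Add(1, Mul(Rational(-1, 14), Q)) (Function('G')(Q) = Add(1, Mul(Q, Rational(-1, 14))) = Add(1, Mul(Rational(-1, 14), Q)))
Add(Function('G')(L), Mul(-1, Function('Z')(-197))) = Add(Add(1, Mul(Rational(-1, 14), -142)), Mul(-1, Rational(135, 19))) = Add(Add(1, Rational(71, 7)), Rational(-135, 19)) = Add(Rational(78, 7), Rational(-135, 19)) = Rational(537, 133)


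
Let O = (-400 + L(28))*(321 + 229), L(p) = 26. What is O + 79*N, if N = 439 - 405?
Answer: -203014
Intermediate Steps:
N = 34
O = -205700 (O = (-400 + 26)*(321 + 229) = -374*550 = -205700)
O + 79*N = -205700 + 79*34 = -205700 + 2686 = -203014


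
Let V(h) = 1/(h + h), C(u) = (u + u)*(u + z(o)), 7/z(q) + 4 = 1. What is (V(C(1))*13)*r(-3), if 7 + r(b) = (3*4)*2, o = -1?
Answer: -663/16 ≈ -41.438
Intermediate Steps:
z(q) = -7/3 (z(q) = 7/(-4 + 1) = 7/(-3) = 7*(-⅓) = -7/3)
r(b) = 17 (r(b) = -7 + (3*4)*2 = -7 + 12*2 = -7 + 24 = 17)
C(u) = 2*u*(-7/3 + u) (C(u) = (u + u)*(u - 7/3) = (2*u)*(-7/3 + u) = 2*u*(-7/3 + u))
V(h) = 1/(2*h)
(V(C(1))*13)*r(-3) = ((1/(2*(((⅔)*1*(-7 + 3*1)))))*13)*17 = ((1/(2*(((⅔)*1*(-7 + 3)))))*13)*17 = ((1/(2*(((⅔)*1*(-4)))))*13)*17 = ((1/(2*(-8/3)))*13)*17 = (((½)*(-3/8))*13)*17 = -3/16*13*17 = -39/16*17 = -663/16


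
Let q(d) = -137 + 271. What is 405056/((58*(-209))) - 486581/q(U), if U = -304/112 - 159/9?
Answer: -2976306193/812174 ≈ -3664.6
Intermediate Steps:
U = -428/21 (U = -304*1/112 - 159*⅑ = -19/7 - 53/3 = -428/21 ≈ -20.381)
q(d) = 134
405056/((58*(-209))) - 486581/q(U) = 405056/((58*(-209))) - 486581/134 = 405056/(-12122) - 486581*1/134 = 405056*(-1/12122) - 486581/134 = -202528/6061 - 486581/134 = -2976306193/812174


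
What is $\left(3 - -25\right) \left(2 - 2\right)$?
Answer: $0$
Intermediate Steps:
$\left(3 - -25\right) \left(2 - 2\right) = \left(3 + 25\right) 0 = 28 \cdot 0 = 0$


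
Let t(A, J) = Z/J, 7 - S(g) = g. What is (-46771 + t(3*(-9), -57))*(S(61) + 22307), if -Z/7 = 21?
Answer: -19774015800/19 ≈ -1.0407e+9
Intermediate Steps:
Z = -147 (Z = -7*21 = -147)
S(g) = 7 - g
t(A, J) = -147/J
(-46771 + t(3*(-9), -57))*(S(61) + 22307) = (-46771 - 147/(-57))*((7 - 1*61) + 22307) = (-46771 - 147*(-1/57))*((7 - 61) + 22307) = (-46771 + 49/19)*(-54 + 22307) = -888600/19*22253 = -19774015800/19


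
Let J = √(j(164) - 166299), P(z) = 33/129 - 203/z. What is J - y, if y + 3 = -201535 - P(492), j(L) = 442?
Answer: 4263734611/21156 + I*√165857 ≈ 2.0154e+5 + 407.26*I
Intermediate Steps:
P(z) = 11/43 - 203/z (P(z) = 33*(1/129) - 203/z = 11/43 - 203/z)
y = -4263734611/21156 (y = -3 + (-201535 - (11/43 - 203/492)) = -3 + (-201535 - 1*(-3317/21156)) = -3 + (-201535 + 3317/21156) = -3 - 4263671143/21156 = -4263734611/21156 ≈ -2.0154e+5)
J = I*√165857 (J = √(442 - 166299) = √(-165857) = I*√165857 ≈ 407.26*I)
J - y = I*√165857 - 1*(-4263734611/21156) = I*√165857 + 4263734611/21156 = 4263734611/21156 + I*√165857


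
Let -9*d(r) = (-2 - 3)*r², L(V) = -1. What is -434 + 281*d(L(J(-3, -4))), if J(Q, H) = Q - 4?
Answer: -2501/9 ≈ -277.89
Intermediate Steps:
J(Q, H) = -4 + Q
d(r) = 5*r²/9 (d(r) = -(-2 - 3)*r²/9 = -(-5)*r²/9 = 5*r²/9)
-434 + 281*d(L(J(-3, -4))) = -434 + 281*((5/9)*(-1)²) = -434 + 281*((5/9)*1) = -434 + 281*(5/9) = -434 + 1405/9 = -2501/9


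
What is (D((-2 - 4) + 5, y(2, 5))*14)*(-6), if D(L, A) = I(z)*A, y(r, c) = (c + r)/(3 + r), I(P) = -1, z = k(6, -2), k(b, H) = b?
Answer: 588/5 ≈ 117.60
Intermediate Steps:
z = 6
y(r, c) = (c + r)/(3 + r)
D(L, A) = -A
(D((-2 - 4) + 5, y(2, 5))*14)*(-6) = (-(5 + 2)/(3 + 2)*14)*(-6) = (-7/5*14)*(-6) = (-1*7/5*14)*(-6) = -7/5*14*(-6) = -98/5*(-6) = 588/5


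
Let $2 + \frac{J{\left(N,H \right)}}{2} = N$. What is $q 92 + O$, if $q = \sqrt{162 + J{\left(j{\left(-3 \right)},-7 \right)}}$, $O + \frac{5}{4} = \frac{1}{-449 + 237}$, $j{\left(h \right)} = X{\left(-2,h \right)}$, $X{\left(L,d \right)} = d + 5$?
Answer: $- \frac{133}{106} + 828 \sqrt{2} \approx 1169.7$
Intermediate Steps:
$X{\left(L,d \right)} = 5 + d$
$j{\left(h \right)} = 5 + h$
$J{\left(N,H \right)} = -4 + 2 N$
$O = - \frac{133}{106}$ ($O = - \frac{5}{4} + \frac{1}{-449 + 237} = - \frac{5}{4} + \frac{1}{-212} = - \frac{5}{4} - \frac{1}{212} = - \frac{133}{106} \approx -1.2547$)
$q = 9 \sqrt{2}$ ($q = \sqrt{162 - \left(4 - 2 \left(5 - 3\right)\right)} = \sqrt{162 + \left(-4 + 2 \cdot 2\right)} = \sqrt{162 + \left(-4 + 4\right)} = \sqrt{162 + 0} = \sqrt{162} = 9 \sqrt{2} \approx 12.728$)
$q 92 + O = 9 \sqrt{2} \cdot 92 - \frac{133}{106} = 828 \sqrt{2} - \frac{133}{106} = - \frac{133}{106} + 828 \sqrt{2}$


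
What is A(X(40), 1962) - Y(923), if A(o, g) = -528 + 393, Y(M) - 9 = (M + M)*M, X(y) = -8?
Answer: -1704002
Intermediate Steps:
Y(M) = 9 + 2*M² (Y(M) = 9 + (M + M)*M = 9 + (2*M)*M = 9 + 2*M²)
A(o, g) = -135
A(X(40), 1962) - Y(923) = -135 - (9 + 2*923²) = -135 - (9 + 2*851929) = -135 - (9 + 1703858) = -135 - 1*1703867 = -135 - 1703867 = -1704002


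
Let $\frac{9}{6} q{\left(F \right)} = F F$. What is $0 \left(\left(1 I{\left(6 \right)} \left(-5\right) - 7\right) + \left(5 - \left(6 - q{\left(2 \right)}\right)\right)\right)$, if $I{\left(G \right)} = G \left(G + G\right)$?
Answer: $0$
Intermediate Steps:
$q{\left(F \right)} = \frac{2 F^{2}}{3}$ ($q{\left(F \right)} = \frac{2 F F}{3} = \frac{2 F^{2}}{3}$)
$I{\left(G \right)} = 2 G^{2}$ ($I{\left(G \right)} = G 2 G = 2 G^{2}$)
$0 \left(\left(1 I{\left(6 \right)} \left(-5\right) - 7\right) + \left(5 - \left(6 - q{\left(2 \right)}\right)\right)\right) = 0 \left(\left(1 \cdot 2 \cdot 6^{2} \left(-5\right) - 7\right) - \left(1 - \frac{2 \cdot 2^{2}}{3}\right)\right) = 0 \left(\left(1 \cdot 2 \cdot 36 \left(-5\right) - 7\right) - \left(1 - \frac{2}{3} \cdot 4\right)\right) = 0 \left(\left(1 \cdot 72 \left(-5\right) - 7\right) + \left(5 - \left(6 - \frac{8}{3}\right)\right)\right) = 0 \left(\left(72 \left(-5\right) - 7\right) + \left(5 - \left(6 - \frac{8}{3}\right)\right)\right) = 0 \left(\left(-360 - 7\right) + \left(5 - \frac{10}{3}\right)\right) = 0 \left(-367 + \left(5 - \frac{10}{3}\right)\right) = 0 \left(-367 + \frac{5}{3}\right) = 0 \left(- \frac{1096}{3}\right) = 0$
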